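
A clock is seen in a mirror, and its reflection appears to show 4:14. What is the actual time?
Reflection across the vertical (12-6) axis maps a hand at angle A degrees to (360 - A) degrees, which sends a reading of T minutes past 12:00 to (720 - T) minutes past 12:00.
Mirror reads 4:14 = 254 minutes past 12:00.
Actual time: (720 - 254) mod 720 = 466 minutes = 7:46.

Final answer: 7:46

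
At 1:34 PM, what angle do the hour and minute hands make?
Hour hand position: 1 x 30 + 34 x 0.5 = 47 degrees
Minute hand position: 34 x 6 = 204 degrees
Difference: |47 - 204| = 157 degrees
The angle between the hands is 157 degrees

Final answer: 157 degrees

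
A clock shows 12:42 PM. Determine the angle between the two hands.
Hour hand position: 0 x 30 + 42 x 0.5 = 21 degrees
Minute hand position: 42 x 6 = 252 degrees
Difference: |21 - 252| = 231 degrees
Since 231 > 180, the smaller angle is 360 - 231 = 129 degrees

Final answer: 129 degrees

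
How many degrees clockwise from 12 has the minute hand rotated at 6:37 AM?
The minute hand moves 6 degrees per minute.
At 6:37: 37 x 6 = 222 degrees

Final answer: 222 degrees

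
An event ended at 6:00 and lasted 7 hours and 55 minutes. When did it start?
Starting time: 6:00 = 360 total minutes past 12:00
Subtracting: 7 hours and 55 minutes = 475 minutes
360 - 475 = -115 (negative, add 12 hours = 720) = 605 minutes
= 10 hours and 5 minutes past 12:00 = 10:05

Final answer: 10:05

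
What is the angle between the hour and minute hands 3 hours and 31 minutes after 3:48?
First find the time 3 hours and 31 minutes after 3:48.
Total minutes: 3 x 60 + 48 + 3 x 60 + 31 = 439.
439 mod 720 = 439 minutes = 7:19.
Now compute the angle at 7:19:
Hour hand: 7 x 30 + 19 x 0.5 = 219.5 degrees
Minute hand: 19 x 6 = 114 degrees
Difference: |219.5 - 114| = 105.5 degrees
The angle is 105.5 degrees

Final answer: 105.5 degrees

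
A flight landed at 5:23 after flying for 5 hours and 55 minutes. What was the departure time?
Starting time: 5:23 = 323 total minutes past 12:00
Subtracting: 5 hours and 55 minutes = 355 minutes
323 - 355 = -32 (negative, add 12 hours = 720) = 688 minutes
= 11 hours and 28 minutes past 12:00 = 11:28

Final answer: 11:28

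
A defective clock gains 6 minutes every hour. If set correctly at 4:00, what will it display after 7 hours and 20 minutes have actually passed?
For every 60 true minutes, the faulty clock advances 60 + 6 = 66 minutes.
True elapsed: 7 hours and 20 minutes = 440 minutes.
Faulty clock advances: 440 x 66/60 = 484 minutes (drift: 44 minutes ahead).
Shown time: 4:00 + 484 minutes = 12:04.

Final answer: 12:04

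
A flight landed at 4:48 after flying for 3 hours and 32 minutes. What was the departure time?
Starting time: 4:48 = 288 total minutes past 12:00
Subtracting: 3 hours and 32 minutes = 212 minutes
288 - 212 = 76 minutes
= 1 hour and 16 minutes past 12:00 = 1:16

Final answer: 1:16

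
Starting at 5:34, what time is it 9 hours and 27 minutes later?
Starting time: 5:34
Adding 27 minutes to 34 minutes: 34 + 27 = 61 minutes = 1 hour and 1 minute
Adding 9 hours: 5 + 9 + 1 (carry) = 15 - 12 = 3
Final time: 3:01

Final answer: 3:01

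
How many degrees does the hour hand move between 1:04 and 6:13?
The hour hand moves 0.5 degrees per minute.
Time elapsed: 6:13 - 1:04 = 309 minutes
Angular displacement: 309 x 0.5 = 154.5 degrees

Final answer: 154.5 degrees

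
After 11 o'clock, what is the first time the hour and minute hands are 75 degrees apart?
At t minutes past 11:00, the hour hand is at 30 x 11 + 0.5t degrees and the minute hand is at 6t degrees.
The smaller angle between them is 75 degrees when |30H - 5.5t| = 75 or |30H - 5.5t| = 285.
With H = 11, solve 30 x 11 - 5.5t = +/- target for each target:
  t = (30 x 11 - 75) / 5.5 = 46.36
  t = (30 x 11 + 75) / 5.5 = 73.64 (outside (0, 60))
  t = (30 x 11 - 285) / 5.5 = 8.18
  t = (30 x 11 + 285) / 5.5 = 111.82 (outside (0, 60))
Valid solutions in (0, 60): {8.18, 46.36} minutes.
The first occurrence is t = 8.18 minutes.
The hands form a 75-degree angle at 8.18 minutes past 11:00.

Final answer: 8.18 minutes past 11:00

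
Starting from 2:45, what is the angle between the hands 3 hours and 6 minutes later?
First find the time 3 hours and 6 minutes after 2:45.
Total minutes: 2 x 60 + 45 + 3 x 60 + 6 = 351.
351 mod 720 = 351 minutes = 5:51.
Now compute the angle at 5:51:
Hour hand: 5 x 30 + 51 x 0.5 = 175.5 degrees
Minute hand: 51 x 6 = 306 degrees
Difference: |175.5 - 306| = 130.5 degrees
The angle is 130.5 degrees

Final answer: 130.5 degrees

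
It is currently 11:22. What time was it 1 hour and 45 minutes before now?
Starting time: 11:22 = 682 total minutes past 12:00
Subtracting: 1 hour and 45 minutes = 105 minutes
682 - 105 = 577 minutes
= 9 hours and 37 minutes past 12:00 = 9:37

Final answer: 9:37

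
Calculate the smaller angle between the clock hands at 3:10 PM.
Hour hand position: 3 x 30 + 10 x 0.5 = 95 degrees
Minute hand position: 10 x 6 = 60 degrees
Difference: |95 - 60| = 35 degrees
The angle between the hands is 35 degrees

Final answer: 35 degrees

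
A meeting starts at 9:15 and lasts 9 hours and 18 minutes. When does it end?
Starting time: 9:15
Adding 18 minutes to 15 minutes: 15 + 18 = 33 minutes
Adding 9 hours: 9 + 9 = 18 - 12 = 6
Final time: 6:33

Final answer: 6:33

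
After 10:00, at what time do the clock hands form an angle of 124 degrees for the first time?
At t minutes past 10:00, the hour hand is at 30 x 10 + 0.5t degrees and the minute hand is at 6t degrees.
The smaller angle between them is 124 degrees when |30H - 5.5t| = 124 or |30H - 5.5t| = 236.
With H = 10, solve 30 x 10 - 5.5t = +/- target for each target:
  t = (30 x 10 - 124) / 5.5 = 32
  t = (30 x 10 + 124) / 5.5 = 77.09 (outside (0, 60))
  t = (30 x 10 - 236) / 5.5 = 11.64
  t = (30 x 10 + 236) / 5.5 = 97.45 (outside (0, 60))
Valid solutions in (0, 60): {11.64, 32} minutes.
The first occurrence is t = 11.64 minutes.
The hands form a 124-degree angle at 11.64 minutes past 10:00.

Final answer: 11.64 minutes past 10:00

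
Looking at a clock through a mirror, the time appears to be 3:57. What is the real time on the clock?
Reflection across the vertical (12-6) axis maps a hand at angle A degrees to (360 - A) degrees, which sends a reading of T minutes past 12:00 to (720 - T) minutes past 12:00.
Mirror reads 3:57 = 237 minutes past 12:00.
Actual time: (720 - 237) mod 720 = 483 minutes = 8:03.

Final answer: 8:03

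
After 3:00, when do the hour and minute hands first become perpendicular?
At t minutes past 3:00, the hour hand is at 30 x 3 + 0.5t degrees and the minute hand is at 6t degrees.
The smaller angle between them is 90 degrees when |30H - 5.5t| = 90 or |30H - 5.5t| = 270.
With H = 3, solve 30 x 3 - 5.5t = +/- target for each target:
  t = (30 x 3 - 90) / 5.5 = 0 (outside (0, 60))
  t = (30 x 3 + 90) / 5.5 = 32.73
  t = (30 x 3 - 270) / 5.5 = -32.73 (outside (0, 60))
  t = (30 x 3 + 270) / 5.5 = 65.45 (outside (0, 60))
Valid solutions in (0, 60): {32.73} minutes.
First occurrence: t = 32.73 minutes.
The hands are at right angles at 32.73 minutes past 3:00.

Final answer: 32.73 minutes past 3:00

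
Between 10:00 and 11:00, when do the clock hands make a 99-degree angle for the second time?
At t minutes past 10:00, the hour hand is at 30 x 10 + 0.5t degrees and the minute hand is at 6t degrees.
The smaller angle between them is 99 degrees when |30H - 5.5t| = 99 or |30H - 5.5t| = 261.
With H = 10, solve 30 x 10 - 5.5t = +/- target for each target:
  t = (30 x 10 - 99) / 5.5 = 36.55
  t = (30 x 10 + 99) / 5.5 = 72.55 (outside (0, 60))
  t = (30 x 10 - 261) / 5.5 = 7.09
  t = (30 x 10 + 261) / 5.5 = 102 (outside (0, 60))
Valid solutions in (0, 60): {7.09, 36.55} minutes.
The second occurrence is t = 36.55 minutes.
The hands form a 99-degree angle at 36.55 minutes past 10:00.

Final answer: 36.55 minutes past 10:00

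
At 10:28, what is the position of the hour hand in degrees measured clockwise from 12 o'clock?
The hour hand moves 30 degrees per hour and 0.5 degrees per minute.
At 10:28: (10) x 30 + 28 x 0.5 = 300 + 14 = 314 degrees

Final answer: 314 degrees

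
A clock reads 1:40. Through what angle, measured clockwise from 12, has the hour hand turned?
The hour hand moves 30 degrees per hour and 0.5 degrees per minute.
At 1:40: (1) x 30 + 40 x 0.5 = 30 + 20 = 50 degrees

Final answer: 50 degrees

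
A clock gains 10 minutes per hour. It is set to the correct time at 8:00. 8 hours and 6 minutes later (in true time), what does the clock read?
For every 60 true minutes, the faulty clock advances 60 + 10 = 70 minutes.
True elapsed: 8 hours and 6 minutes = 486 minutes.
Faulty clock advances: 486 x 70/60 = 567 minutes (drift: 81 minutes ahead).
Shown time: 8:00 + 567 minutes = 5:27.

Final answer: 5:27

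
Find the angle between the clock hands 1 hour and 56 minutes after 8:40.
First find the time 1 hour and 56 minutes after 8:40.
Total minutes: 8 x 60 + 40 + 1 x 60 + 56 = 636.
636 mod 720 = 636 minutes = 10:36.
Now compute the angle at 10:36:
Hour hand: 10 x 30 + 36 x 0.5 = 318 degrees
Minute hand: 36 x 6 = 216 degrees
Difference: |318 - 216| = 102 degrees
The angle is 102 degrees

Final answer: 102 degrees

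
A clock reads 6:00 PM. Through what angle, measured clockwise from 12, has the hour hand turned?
The hour hand moves 30 degrees per hour and 0.5 degrees per minute.
At 6:00: (6) x 30 + 0 x 0.5 = 180 + 0 = 180 degrees

Final answer: 180 degrees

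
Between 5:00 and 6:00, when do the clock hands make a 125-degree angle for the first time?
At t minutes past 5:00, the hour hand is at 30 x 5 + 0.5t degrees and the minute hand is at 6t degrees.
The smaller angle between them is 125 degrees when |30H - 5.5t| = 125 or |30H - 5.5t| = 235.
With H = 5, solve 30 x 5 - 5.5t = +/- target for each target:
  t = (30 x 5 - 125) / 5.5 = 4.55
  t = (30 x 5 + 125) / 5.5 = 50
  t = (30 x 5 - 235) / 5.5 = -15.45 (outside (0, 60))
  t = (30 x 5 + 235) / 5.5 = 70 (outside (0, 60))
Valid solutions in (0, 60): {4.55, 50} minutes.
The first occurrence is t = 4.55 minutes.
The hands form a 125-degree angle at 4.55 minutes past 5:00.

Final answer: 4.55 minutes past 5:00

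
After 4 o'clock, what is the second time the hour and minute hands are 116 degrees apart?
At t minutes past 4:00, the hour hand is at 30 x 4 + 0.5t degrees and the minute hand is at 6t degrees.
The smaller angle between them is 116 degrees when |30H - 5.5t| = 116 or |30H - 5.5t| = 244.
With H = 4, solve 30 x 4 - 5.5t = +/- target for each target:
  t = (30 x 4 - 116) / 5.5 = 0.73
  t = (30 x 4 + 116) / 5.5 = 42.91
  t = (30 x 4 - 244) / 5.5 = -22.55 (outside (0, 60))
  t = (30 x 4 + 244) / 5.5 = 66.18 (outside (0, 60))
Valid solutions in (0, 60): {0.73, 42.91} minutes.
The second occurrence is t = 42.91 minutes.
The hands form a 116-degree angle at 42.91 minutes past 4:00.

Final answer: 42.91 minutes past 4:00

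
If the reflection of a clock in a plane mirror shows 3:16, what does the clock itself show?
Reflection across the vertical (12-6) axis maps a hand at angle A degrees to (360 - A) degrees, which sends a reading of T minutes past 12:00 to (720 - T) minutes past 12:00.
Mirror reads 3:16 = 196 minutes past 12:00.
Actual time: (720 - 196) mod 720 = 524 minutes = 8:44.

Final answer: 8:44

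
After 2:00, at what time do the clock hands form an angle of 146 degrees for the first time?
At t minutes past 2:00, the hour hand is at 30 x 2 + 0.5t degrees and the minute hand is at 6t degrees.
The smaller angle between them is 146 degrees when |30H - 5.5t| = 146 or |30H - 5.5t| = 214.
With H = 2, solve 30 x 2 - 5.5t = +/- target for each target:
  t = (30 x 2 - 146) / 5.5 = -15.64 (outside (0, 60))
  t = (30 x 2 + 146) / 5.5 = 37.45
  t = (30 x 2 - 214) / 5.5 = -28 (outside (0, 60))
  t = (30 x 2 + 214) / 5.5 = 49.82
Valid solutions in (0, 60): {37.45, 49.82} minutes.
The first occurrence is t = 37.45 minutes.
The hands form a 146-degree angle at 37.45 minutes past 2:00.

Final answer: 37.45 minutes past 2:00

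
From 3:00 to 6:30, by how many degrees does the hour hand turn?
The hour hand moves 0.5 degrees per minute.
Time elapsed: 6:30 - 3:00 = 210 minutes
Angular displacement: 210 x 0.5 = 105 degrees

Final answer: 105 degrees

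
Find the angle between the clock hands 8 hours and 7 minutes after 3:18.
First find the time 8 hours and 7 minutes after 3:18.
Total minutes: 3 x 60 + 18 + 8 x 60 + 7 = 685.
685 mod 720 = 685 minutes = 11:25.
Now compute the angle at 11:25:
Hour hand: 11 x 30 + 25 x 0.5 = 342.5 degrees
Minute hand: 25 x 6 = 150 degrees
Difference: |342.5 - 150| = 192.5 degrees
Smaller angle: 360 - 192.5 = 167.5 degrees

Final answer: 167.5 degrees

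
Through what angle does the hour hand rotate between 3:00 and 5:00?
The hour hand moves 0.5 degrees per minute.
Time elapsed: 5:00 - 3:00 = 120 minutes
Angular displacement: 120 x 0.5 = 60 degrees

Final answer: 60 degrees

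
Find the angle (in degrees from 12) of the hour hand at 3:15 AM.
The hour hand moves 30 degrees per hour and 0.5 degrees per minute.
At 3:15: (3) x 30 + 15 x 0.5 = 90 + 7.5 = 97.5 degrees

Final answer: 97.5 degrees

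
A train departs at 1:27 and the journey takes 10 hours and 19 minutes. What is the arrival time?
Starting time: 1:27
Adding 19 minutes to 27 minutes: 27 + 19 = 46 minutes
Adding 10 hours: 1 + 10 = 11
Final time: 11:46

Final answer: 11:46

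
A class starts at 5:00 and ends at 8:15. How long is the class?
From 5:00 to 8:15:
(8 x 60 + 15) - (5 x 60 + 0) = 495 - 300 = 195 minutes
= 3 hours and 15 minutes

Final answer: 3 hours and 15 minutes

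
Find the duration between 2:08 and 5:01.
From 2:08 to 5:01:
(5 x 60 + 1) - (2 x 60 + 8) = 301 - 128 = 173 minutes
= 2 hours and 53 minutes

Final answer: 2 hours and 53 minutes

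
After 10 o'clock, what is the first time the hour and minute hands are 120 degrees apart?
At t minutes past 10:00, the hour hand is at 30 x 10 + 0.5t degrees and the minute hand is at 6t degrees.
The smaller angle between them is 120 degrees when |30H - 5.5t| = 120 or |30H - 5.5t| = 240.
With H = 10, solve 30 x 10 - 5.5t = +/- target for each target:
  t = (30 x 10 - 120) / 5.5 = 32.73
  t = (30 x 10 + 120) / 5.5 = 76.36 (outside (0, 60))
  t = (30 x 10 - 240) / 5.5 = 10.91
  t = (30 x 10 + 240) / 5.5 = 98.18 (outside (0, 60))
Valid solutions in (0, 60): {10.91, 32.73} minutes.
The first occurrence is t = 10.91 minutes.
The hands form a 120-degree angle at 10.91 minutes past 10:00.

Final answer: 10.91 minutes past 10:00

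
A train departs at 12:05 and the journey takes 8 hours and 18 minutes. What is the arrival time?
Starting time: 12:05
Adding 18 minutes to 5 minutes: 5 + 18 = 23 minutes
Adding 8 hours: 12 + 8 = 20 - 12 = 8
Final time: 8:23

Final answer: 8:23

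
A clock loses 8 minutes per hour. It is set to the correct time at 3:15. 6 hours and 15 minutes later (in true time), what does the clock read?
For every 60 true minutes, the faulty clock advances 60 - 8 = 52 minutes.
True elapsed: 6 hours and 15 minutes = 375 minutes.
Faulty clock advances: 375 x 52/60 = 325 minutes (drift: 50 minutes behind).
Shown time: 3:15 + 325 minutes = 8:40.

Final answer: 8:40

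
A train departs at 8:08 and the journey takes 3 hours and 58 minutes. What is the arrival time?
Starting time: 8:08
Adding 58 minutes to 8 minutes: 8 + 58 = 66 minutes = 1 hour and 6 minutes
Adding 3 hours: 8 + 3 + 1 (carry) = 12
Final time: 12:06

Final answer: 12:06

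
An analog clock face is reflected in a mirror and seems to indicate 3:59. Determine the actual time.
Reflection across the vertical (12-6) axis maps a hand at angle A degrees to (360 - A) degrees, which sends a reading of T minutes past 12:00 to (720 - T) minutes past 12:00.
Mirror reads 3:59 = 239 minutes past 12:00.
Actual time: (720 - 239) mod 720 = 481 minutes = 8:01.

Final answer: 8:01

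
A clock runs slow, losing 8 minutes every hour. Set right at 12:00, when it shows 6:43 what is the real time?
For every 60 true minutes, the faulty clock advances 52 minutes, so 1 faulty-clock minute corresponds to 60/52 true minutes.
From 12:00 to 6:43 on the faulty dial is 403 minutes.
True elapsed: 403 x 60/52 = 465 minutes = 7 hours and 45 minutes.
True time: 12:00 + 7 hours and 45 minutes = 7:45.

Final answer: 7:45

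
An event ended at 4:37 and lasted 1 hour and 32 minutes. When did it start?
Starting time: 4:37 = 277 total minutes past 12:00
Subtracting: 1 hour and 32 minutes = 92 minutes
277 - 92 = 185 minutes
= 3 hours and 5 minutes past 12:00 = 3:05

Final answer: 3:05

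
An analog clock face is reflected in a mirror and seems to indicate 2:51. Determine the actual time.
Reflection across the vertical (12-6) axis maps a hand at angle A degrees to (360 - A) degrees, which sends a reading of T minutes past 12:00 to (720 - T) minutes past 12:00.
Mirror reads 2:51 = 171 minutes past 12:00.
Actual time: (720 - 171) mod 720 = 549 minutes = 9:09.

Final answer: 9:09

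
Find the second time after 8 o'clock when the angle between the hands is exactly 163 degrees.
At t minutes past 8:00, the hour hand is at 30 x 8 + 0.5t degrees and the minute hand is at 6t degrees.
The smaller angle between them is 163 degrees when |30H - 5.5t| = 163 or |30H - 5.5t| = 197.
With H = 8, solve 30 x 8 - 5.5t = +/- target for each target:
  t = (30 x 8 - 163) / 5.5 = 14
  t = (30 x 8 + 163) / 5.5 = 73.27 (outside (0, 60))
  t = (30 x 8 - 197) / 5.5 = 7.82
  t = (30 x 8 + 197) / 5.5 = 79.45 (outside (0, 60))
Valid solutions in (0, 60): {7.82, 14} minutes.
The second occurrence is t = 14 minutes.
The hands form a 163-degree angle at 14 minutes past 8:00.

Final answer: 14 minutes past 8:00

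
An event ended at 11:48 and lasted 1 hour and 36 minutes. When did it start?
Starting time: 11:48 = 708 total minutes past 12:00
Subtracting: 1 hour and 36 minutes = 96 minutes
708 - 96 = 612 minutes
= 10 hours and 12 minutes past 12:00 = 10:12

Final answer: 10:12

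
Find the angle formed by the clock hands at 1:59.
Hour hand position: 1 x 30 + 59 x 0.5 = 59.5 degrees
Minute hand position: 59 x 6 = 354 degrees
Difference: |59.5 - 354| = 294.5 degrees
Since 294.5 > 180, the smaller angle is 360 - 294.5 = 65.5 degrees

Final answer: 65.5 degrees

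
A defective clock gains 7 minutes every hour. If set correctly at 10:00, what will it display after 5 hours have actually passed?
For every 60 true minutes, the faulty clock advances 60 + 7 = 67 minutes.
True elapsed: 5 hours = 300 minutes.
Faulty clock advances: 300 x 67/60 = 335 minutes (drift: 35 minutes ahead).
Shown time: 10:00 + 335 minutes = 3:35.

Final answer: 3:35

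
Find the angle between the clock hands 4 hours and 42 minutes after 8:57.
First find the time 4 hours and 42 minutes after 8:57.
Total minutes: 8 x 60 + 57 + 4 x 60 + 42 = 819.
819 mod 720 = 99 minutes = 1:39.
Now compute the angle at 1:39:
Hour hand: 1 x 30 + 39 x 0.5 = 49.5 degrees
Minute hand: 39 x 6 = 234 degrees
Difference: |49.5 - 234| = 184.5 degrees
Smaller angle: 360 - 184.5 = 175.5 degrees

Final answer: 175.5 degrees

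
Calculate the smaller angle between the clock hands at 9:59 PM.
Hour hand position: 9 x 30 + 59 x 0.5 = 299.5 degrees
Minute hand position: 59 x 6 = 354 degrees
Difference: |299.5 - 354| = 54.5 degrees
The angle between the hands is 54.5 degrees

Final answer: 54.5 degrees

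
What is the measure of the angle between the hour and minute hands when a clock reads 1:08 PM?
Hour hand position: 1 x 30 + 8 x 0.5 = 34 degrees
Minute hand position: 8 x 6 = 48 degrees
Difference: |34 - 48| = 14 degrees
The angle between the hands is 14 degrees

Final answer: 14 degrees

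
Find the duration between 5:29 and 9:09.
From 5:29 to 9:09:
(9 x 60 + 9) - (5 x 60 + 29) = 549 - 329 = 220 minutes
= 3 hours and 40 minutes

Final answer: 3 hours and 40 minutes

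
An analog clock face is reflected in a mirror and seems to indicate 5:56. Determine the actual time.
Reflection across the vertical (12-6) axis maps a hand at angle A degrees to (360 - A) degrees, which sends a reading of T minutes past 12:00 to (720 - T) minutes past 12:00.
Mirror reads 5:56 = 356 minutes past 12:00.
Actual time: (720 - 356) mod 720 = 364 minutes = 6:04.

Final answer: 6:04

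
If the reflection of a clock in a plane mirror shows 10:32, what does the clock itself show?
Reflection across the vertical (12-6) axis maps a hand at angle A degrees to (360 - A) degrees, which sends a reading of T minutes past 12:00 to (720 - T) minutes past 12:00.
Mirror reads 10:32 = 632 minutes past 12:00.
Actual time: (720 - 632) mod 720 = 88 minutes = 1:28.

Final answer: 1:28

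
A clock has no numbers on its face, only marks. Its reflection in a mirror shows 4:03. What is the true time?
Reflection across the vertical (12-6) axis maps a hand at angle A degrees to (360 - A) degrees, which sends a reading of T minutes past 12:00 to (720 - T) minutes past 12:00.
Mirror reads 4:03 = 243 minutes past 12:00.
Actual time: (720 - 243) mod 720 = 477 minutes = 7:57.

Final answer: 7:57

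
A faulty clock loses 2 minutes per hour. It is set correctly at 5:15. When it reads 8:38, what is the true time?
For every 60 true minutes, the faulty clock advances 58 minutes, so 1 faulty-clock minute corresponds to 60/58 true minutes.
From 5:15 to 8:38 on the faulty dial is 203 minutes.
True elapsed: 203 x 60/58 = 210 minutes = 3 hours and 30 minutes.
True time: 5:15 + 3 hours and 30 minutes = 8:45.

Final answer: 8:45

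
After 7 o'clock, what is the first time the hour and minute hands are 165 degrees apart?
At t minutes past 7:00, the hour hand is at 30 x 7 + 0.5t degrees and the minute hand is at 6t degrees.
The smaller angle between them is 165 degrees when |30H - 5.5t| = 165 or |30H - 5.5t| = 195.
With H = 7, solve 30 x 7 - 5.5t = +/- target for each target:
  t = (30 x 7 - 165) / 5.5 = 8.18
  t = (30 x 7 + 165) / 5.5 = 68.18 (outside (0, 60))
  t = (30 x 7 - 195) / 5.5 = 2.73
  t = (30 x 7 + 195) / 5.5 = 73.64 (outside (0, 60))
Valid solutions in (0, 60): {2.73, 8.18} minutes.
The first occurrence is t = 2.73 minutes.
The hands form a 165-degree angle at 2.73 minutes past 7:00.

Final answer: 2.73 minutes past 7:00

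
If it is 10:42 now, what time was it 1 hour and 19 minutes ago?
Starting time: 10:42 = 642 total minutes past 12:00
Subtracting: 1 hour and 19 minutes = 79 minutes
642 - 79 = 563 minutes
= 9 hours and 23 minutes past 12:00 = 9:23

Final answer: 9:23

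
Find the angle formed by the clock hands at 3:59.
Hour hand position: 3 x 30 + 59 x 0.5 = 119.5 degrees
Minute hand position: 59 x 6 = 354 degrees
Difference: |119.5 - 354| = 234.5 degrees
Since 234.5 > 180, the smaller angle is 360 - 234.5 = 125.5 degrees

Final answer: 125.5 degrees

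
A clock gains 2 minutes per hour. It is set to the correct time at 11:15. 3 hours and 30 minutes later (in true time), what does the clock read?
For every 60 true minutes, the faulty clock advances 60 + 2 = 62 minutes.
True elapsed: 3 hours and 30 minutes = 210 minutes.
Faulty clock advances: 210 x 62/60 = 217 minutes (drift: 7 minutes ahead).
Shown time: 11:15 + 217 minutes = 2:52.

Final answer: 2:52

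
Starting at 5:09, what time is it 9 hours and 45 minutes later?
Starting time: 5:09
Adding 45 minutes to 9 minutes: 9 + 45 = 54 minutes
Adding 9 hours: 5 + 9 = 14 - 12 = 2
Final time: 2:54

Final answer: 2:54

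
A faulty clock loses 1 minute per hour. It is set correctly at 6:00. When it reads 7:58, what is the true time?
For every 60 true minutes, the faulty clock advances 59 minutes, so 1 faulty-clock minute corresponds to 60/59 true minutes.
From 6:00 to 7:58 on the faulty dial is 118 minutes.
True elapsed: 118 x 60/59 = 120 minutes = 2 hours.
True time: 6:00 + 2 hours = 8:00.

Final answer: 8:00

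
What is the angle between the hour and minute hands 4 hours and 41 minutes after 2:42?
First find the time 4 hours and 41 minutes after 2:42.
Total minutes: 2 x 60 + 42 + 4 x 60 + 41 = 443.
443 mod 720 = 443 minutes = 7:23.
Now compute the angle at 7:23:
Hour hand: 7 x 30 + 23 x 0.5 = 221.5 degrees
Minute hand: 23 x 6 = 138 degrees
Difference: |221.5 - 138| = 83.5 degrees
The angle is 83.5 degrees

Final answer: 83.5 degrees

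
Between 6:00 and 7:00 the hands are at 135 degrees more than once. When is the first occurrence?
At t minutes past 6:00, the hour hand is at 30 x 6 + 0.5t degrees and the minute hand is at 6t degrees.
The smaller angle between them is 135 degrees when |30H - 5.5t| = 135 or |30H - 5.5t| = 225.
With H = 6, solve 30 x 6 - 5.5t = +/- target for each target:
  t = (30 x 6 - 135) / 5.5 = 8.18
  t = (30 x 6 + 135) / 5.5 = 57.27
  t = (30 x 6 - 225) / 5.5 = -8.18 (outside (0, 60))
  t = (30 x 6 + 225) / 5.5 = 73.64 (outside (0, 60))
Valid solutions in (0, 60): {8.18, 57.27} minutes.
The first occurrence is t = 8.18 minutes.
The hands form a 135-degree angle at 8.18 minutes past 6:00.

Final answer: 8.18 minutes past 6:00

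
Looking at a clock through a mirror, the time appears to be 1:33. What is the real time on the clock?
Reflection across the vertical (12-6) axis maps a hand at angle A degrees to (360 - A) degrees, which sends a reading of T minutes past 12:00 to (720 - T) minutes past 12:00.
Mirror reads 1:33 = 93 minutes past 12:00.
Actual time: (720 - 93) mod 720 = 627 minutes = 10:27.

Final answer: 10:27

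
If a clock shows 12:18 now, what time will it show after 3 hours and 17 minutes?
Starting time: 12:18
Adding 17 minutes to 18 minutes: 18 + 17 = 35 minutes
Adding 3 hours: 12 + 3 = 15 - 12 = 3
Final time: 3:35

Final answer: 3:35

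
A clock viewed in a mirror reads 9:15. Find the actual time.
Reflection across the vertical (12-6) axis maps a hand at angle A degrees to (360 - A) degrees, which sends a reading of T minutes past 12:00 to (720 - T) minutes past 12:00.
Mirror reads 9:15 = 555 minutes past 12:00.
Actual time: (720 - 555) mod 720 = 165 minutes = 2:45.

Final answer: 2:45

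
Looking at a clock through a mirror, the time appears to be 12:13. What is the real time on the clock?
Reflection across the vertical (12-6) axis maps a hand at angle A degrees to (360 - A) degrees, which sends a reading of T minutes past 12:00 to (720 - T) minutes past 12:00.
Mirror reads 12:13 = 13 minutes past 12:00.
Actual time: (720 - 13) mod 720 = 707 minutes = 11:47.

Final answer: 11:47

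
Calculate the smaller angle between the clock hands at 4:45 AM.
Hour hand position: 4 x 30 + 45 x 0.5 = 142.5 degrees
Minute hand position: 45 x 6 = 270 degrees
Difference: |142.5 - 270| = 127.5 degrees
The angle between the hands is 127.5 degrees

Final answer: 127.5 degrees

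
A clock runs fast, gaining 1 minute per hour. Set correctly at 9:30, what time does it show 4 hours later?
For every 60 true minutes, the faulty clock advances 60 + 1 = 61 minutes.
True elapsed: 4 hours = 240 minutes.
Faulty clock advances: 240 x 61/60 = 244 minutes (drift: 4 minutes ahead).
Shown time: 9:30 + 244 minutes = 1:34.

Final answer: 1:34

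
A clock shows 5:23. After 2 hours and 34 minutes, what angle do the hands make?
First find the time 2 hours and 34 minutes after 5:23.
Total minutes: 5 x 60 + 23 + 2 x 60 + 34 = 477.
477 mod 720 = 477 minutes = 7:57.
Now compute the angle at 7:57:
Hour hand: 7 x 30 + 57 x 0.5 = 238.5 degrees
Minute hand: 57 x 6 = 342 degrees
Difference: |238.5 - 342| = 103.5 degrees
The angle is 103.5 degrees

Final answer: 103.5 degrees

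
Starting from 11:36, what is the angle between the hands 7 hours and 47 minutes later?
First find the time 7 hours and 47 minutes after 11:36.
Total minutes: 11 x 60 + 36 + 7 x 60 + 47 = 1163.
1163 mod 720 = 443 minutes = 7:23.
Now compute the angle at 7:23:
Hour hand: 7 x 30 + 23 x 0.5 = 221.5 degrees
Minute hand: 23 x 6 = 138 degrees
Difference: |221.5 - 138| = 83.5 degrees
The angle is 83.5 degrees

Final answer: 83.5 degrees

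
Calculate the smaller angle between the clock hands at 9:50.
Hour hand position: 9 x 30 + 50 x 0.5 = 295 degrees
Minute hand position: 50 x 6 = 300 degrees
Difference: |295 - 300| = 5 degrees
The angle between the hands is 5 degrees

Final answer: 5 degrees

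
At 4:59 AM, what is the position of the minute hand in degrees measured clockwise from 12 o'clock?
The minute hand moves 6 degrees per minute.
At 4:59: 59 x 6 = 354 degrees

Final answer: 354 degrees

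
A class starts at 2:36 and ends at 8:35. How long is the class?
From 2:36 to 8:35:
(8 x 60 + 35) - (2 x 60 + 36) = 515 - 156 = 359 minutes
= 5 hours and 59 minutes

Final answer: 5 hours and 59 minutes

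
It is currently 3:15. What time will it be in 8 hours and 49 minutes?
Starting time: 3:15
Adding 49 minutes to 15 minutes: 15 + 49 = 64 minutes = 1 hour and 4 minutes
Adding 8 hours: 3 + 8 + 1 (carry) = 12
Final time: 12:04

Final answer: 12:04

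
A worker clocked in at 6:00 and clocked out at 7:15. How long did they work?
From 6:00 to 7:15:
(7 x 60 + 15) - (6 x 60 + 0) = 435 - 360 = 75 minutes
= 1 hour and 15 minutes

Final answer: 1 hour and 15 minutes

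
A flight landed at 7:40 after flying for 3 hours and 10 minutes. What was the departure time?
Starting time: 7:40 = 460 total minutes past 12:00
Subtracting: 3 hours and 10 minutes = 190 minutes
460 - 190 = 270 minutes
= 4 hours and 30 minutes past 12:00 = 4:30

Final answer: 4:30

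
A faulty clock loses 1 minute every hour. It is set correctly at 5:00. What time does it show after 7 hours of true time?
For every 60 true minutes, the faulty clock advances 60 - 1 = 59 minutes.
True elapsed: 7 hours = 420 minutes.
Faulty clock advances: 420 x 59/60 = 413 minutes (drift: 7 minutes behind).
Shown time: 5:00 + 413 minutes = 11:53.

Final answer: 11:53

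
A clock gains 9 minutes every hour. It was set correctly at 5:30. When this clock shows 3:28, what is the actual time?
For every 60 true minutes, the faulty clock advances 69 minutes, so 1 faulty-clock minute corresponds to 60/69 true minutes.
From 5:30 to 3:28 on the faulty dial is 598 minutes.
True elapsed: 598 x 60/69 = 520 minutes = 8 hours and 40 minutes.
True time: 5:30 + 8 hours and 40 minutes = 2:10.

Final answer: 2:10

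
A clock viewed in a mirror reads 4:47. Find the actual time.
Reflection across the vertical (12-6) axis maps a hand at angle A degrees to (360 - A) degrees, which sends a reading of T minutes past 12:00 to (720 - T) minutes past 12:00.
Mirror reads 4:47 = 287 minutes past 12:00.
Actual time: (720 - 287) mod 720 = 433 minutes = 7:13.

Final answer: 7:13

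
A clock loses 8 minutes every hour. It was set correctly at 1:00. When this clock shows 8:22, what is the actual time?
For every 60 true minutes, the faulty clock advances 52 minutes, so 1 faulty-clock minute corresponds to 60/52 true minutes.
From 1:00 to 8:22 on the faulty dial is 442 minutes.
True elapsed: 442 x 60/52 = 510 minutes = 8 hours and 30 minutes.
True time: 1:00 + 8 hours and 30 minutes = 9:30.

Final answer: 9:30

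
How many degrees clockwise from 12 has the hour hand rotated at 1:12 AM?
The hour hand moves 30 degrees per hour and 0.5 degrees per minute.
At 1:12: (1) x 30 + 12 x 0.5 = 30 + 6 = 36 degrees

Final answer: 36 degrees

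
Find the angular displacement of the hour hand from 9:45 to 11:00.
The hour hand moves 0.5 degrees per minute.
Time elapsed: 11:00 - 9:45 = 75 minutes
Angular displacement: 75 x 0.5 = 37.5 degrees

Final answer: 37.5 degrees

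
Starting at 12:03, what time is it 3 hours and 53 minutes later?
Starting time: 12:03
Adding 53 minutes to 3 minutes: 3 + 53 = 56 minutes
Adding 3 hours: 12 + 3 = 15 - 12 = 3
Final time: 3:56

Final answer: 3:56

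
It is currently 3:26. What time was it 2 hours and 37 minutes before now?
Starting time: 3:26 = 206 total minutes past 12:00
Subtracting: 2 hours and 37 minutes = 157 minutes
206 - 157 = 49 minutes
= 49 minutes past 12:00 = 12:49

Final answer: 12:49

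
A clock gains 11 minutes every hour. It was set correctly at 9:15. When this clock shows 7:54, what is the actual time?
For every 60 true minutes, the faulty clock advances 71 minutes, so 1 faulty-clock minute corresponds to 60/71 true minutes.
From 9:15 to 7:54 on the faulty dial is 639 minutes.
True elapsed: 639 x 60/71 = 540 minutes = 9 hours.
True time: 9:15 + 9 hours = 6:15.

Final answer: 6:15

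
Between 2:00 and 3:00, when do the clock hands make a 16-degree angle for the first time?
At t minutes past 2:00, the hour hand is at 30 x 2 + 0.5t degrees and the minute hand is at 6t degrees.
The smaller angle between them is 16 degrees when |30H - 5.5t| = 16 or |30H - 5.5t| = 344.
With H = 2, solve 30 x 2 - 5.5t = +/- target for each target:
  t = (30 x 2 - 16) / 5.5 = 8
  t = (30 x 2 + 16) / 5.5 = 13.82
  t = (30 x 2 - 344) / 5.5 = -51.64 (outside (0, 60))
  t = (30 x 2 + 344) / 5.5 = 73.45 (outside (0, 60))
Valid solutions in (0, 60): {8, 13.82} minutes.
The first occurrence is t = 8 minutes.
The hands form a 16-degree angle at 8 minutes past 2:00.

Final answer: 8 minutes past 2:00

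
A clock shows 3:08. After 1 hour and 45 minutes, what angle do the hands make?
First find the time 1 hour and 45 minutes after 3:08.
Total minutes: 3 x 60 + 8 + 1 x 60 + 45 = 293.
293 mod 720 = 293 minutes = 4:53.
Now compute the angle at 4:53:
Hour hand: 4 x 30 + 53 x 0.5 = 146.5 degrees
Minute hand: 53 x 6 = 318 degrees
Difference: |146.5 - 318| = 171.5 degrees
The angle is 171.5 degrees

Final answer: 171.5 degrees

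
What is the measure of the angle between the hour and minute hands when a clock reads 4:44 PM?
Hour hand position: 4 x 30 + 44 x 0.5 = 142 degrees
Minute hand position: 44 x 6 = 264 degrees
Difference: |142 - 264| = 122 degrees
The angle between the hands is 122 degrees

Final answer: 122 degrees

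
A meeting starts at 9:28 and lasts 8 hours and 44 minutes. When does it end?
Starting time: 9:28
Adding 44 minutes to 28 minutes: 28 + 44 = 72 minutes = 1 hour and 12 minutes
Adding 8 hours: 9 + 8 + 1 (carry) = 18 - 12 = 6
Final time: 6:12

Final answer: 6:12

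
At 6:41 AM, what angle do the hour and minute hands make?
Hour hand position: 6 x 30 + 41 x 0.5 = 200.5 degrees
Minute hand position: 41 x 6 = 246 degrees
Difference: |200.5 - 246| = 45.5 degrees
The angle between the hands is 45.5 degrees

Final answer: 45.5 degrees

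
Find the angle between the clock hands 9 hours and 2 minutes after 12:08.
First find the time 9 hours and 2 minutes after 12:08.
Total minutes: 12 x 60 + 8 + 9 x 60 + 2 = 1270.
1270 mod 720 = 550 minutes = 9:10.
Now compute the angle at 9:10:
Hour hand: 9 x 30 + 10 x 0.5 = 275 degrees
Minute hand: 10 x 6 = 60 degrees
Difference: |275 - 60| = 215 degrees
Smaller angle: 360 - 215 = 145 degrees

Final answer: 145 degrees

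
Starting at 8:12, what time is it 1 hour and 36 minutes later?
Starting time: 8:12
Adding 36 minutes to 12 minutes: 12 + 36 = 48 minutes
Adding 1 hour: 8 + 1 = 9
Final time: 9:48

Final answer: 9:48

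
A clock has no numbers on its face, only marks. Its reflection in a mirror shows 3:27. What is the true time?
Reflection across the vertical (12-6) axis maps a hand at angle A degrees to (360 - A) degrees, which sends a reading of T minutes past 12:00 to (720 - T) minutes past 12:00.
Mirror reads 3:27 = 207 minutes past 12:00.
Actual time: (720 - 207) mod 720 = 513 minutes = 8:33.

Final answer: 8:33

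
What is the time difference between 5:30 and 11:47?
From 5:30 to 11:47:
(11 x 60 + 47) - (5 x 60 + 30) = 707 - 330 = 377 minutes
= 6 hours and 17 minutes

Final answer: 6 hours and 17 minutes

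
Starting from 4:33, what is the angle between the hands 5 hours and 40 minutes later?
First find the time 5 hours and 40 minutes after 4:33.
Total minutes: 4 x 60 + 33 + 5 x 60 + 40 = 613.
613 mod 720 = 613 minutes = 10:13.
Now compute the angle at 10:13:
Hour hand: 10 x 30 + 13 x 0.5 = 306.5 degrees
Minute hand: 13 x 6 = 78 degrees
Difference: |306.5 - 78| = 228.5 degrees
Smaller angle: 360 - 228.5 = 131.5 degrees

Final answer: 131.5 degrees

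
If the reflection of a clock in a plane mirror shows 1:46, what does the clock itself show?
Reflection across the vertical (12-6) axis maps a hand at angle A degrees to (360 - A) degrees, which sends a reading of T minutes past 12:00 to (720 - T) minutes past 12:00.
Mirror reads 1:46 = 106 minutes past 12:00.
Actual time: (720 - 106) mod 720 = 614 minutes = 10:14.

Final answer: 10:14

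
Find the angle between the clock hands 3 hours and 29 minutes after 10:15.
First find the time 3 hours and 29 minutes after 10:15.
Total minutes: 10 x 60 + 15 + 3 x 60 + 29 = 824.
824 mod 720 = 104 minutes = 1:44.
Now compute the angle at 1:44:
Hour hand: 1 x 30 + 44 x 0.5 = 52 degrees
Minute hand: 44 x 6 = 264 degrees
Difference: |52 - 264| = 212 degrees
Smaller angle: 360 - 212 = 148 degrees

Final answer: 148 degrees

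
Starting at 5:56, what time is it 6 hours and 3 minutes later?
Starting time: 5:56
Adding 3 minutes to 56 minutes: 56 + 3 = 59 minutes
Adding 6 hours: 5 + 6 = 11
Final time: 11:59

Final answer: 11:59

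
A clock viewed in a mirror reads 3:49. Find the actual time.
Reflection across the vertical (12-6) axis maps a hand at angle A degrees to (360 - A) degrees, which sends a reading of T minutes past 12:00 to (720 - T) minutes past 12:00.
Mirror reads 3:49 = 229 minutes past 12:00.
Actual time: (720 - 229) mod 720 = 491 minutes = 8:11.

Final answer: 8:11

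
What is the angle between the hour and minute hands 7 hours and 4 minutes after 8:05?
First find the time 7 hours and 4 minutes after 8:05.
Total minutes: 8 x 60 + 5 + 7 x 60 + 4 = 909.
909 mod 720 = 189 minutes = 3:09.
Now compute the angle at 3:09:
Hour hand: 3 x 30 + 9 x 0.5 = 94.5 degrees
Minute hand: 9 x 6 = 54 degrees
Difference: |94.5 - 54| = 40.5 degrees
The angle is 40.5 degrees

Final answer: 40.5 degrees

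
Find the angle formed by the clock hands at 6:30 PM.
Hour hand position: 6 x 30 + 30 x 0.5 = 195 degrees
Minute hand position: 30 x 6 = 180 degrees
Difference: |195 - 180| = 15 degrees
The angle between the hands is 15 degrees

Final answer: 15 degrees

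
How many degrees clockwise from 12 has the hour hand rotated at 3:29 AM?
The hour hand moves 30 degrees per hour and 0.5 degrees per minute.
At 3:29: (3) x 30 + 29 x 0.5 = 90 + 14.5 = 104.5 degrees

Final answer: 104.5 degrees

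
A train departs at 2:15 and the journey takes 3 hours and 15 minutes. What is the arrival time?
Starting time: 2:15
Adding 15 minutes to 15 minutes: 15 + 15 = 30 minutes
Adding 3 hours: 2 + 3 = 5
Final time: 5:30

Final answer: 5:30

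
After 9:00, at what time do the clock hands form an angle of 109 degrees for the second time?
At t minutes past 9:00, the hour hand is at 30 x 9 + 0.5t degrees and the minute hand is at 6t degrees.
The smaller angle between them is 109 degrees when |30H - 5.5t| = 109 or |30H - 5.5t| = 251.
With H = 9, solve 30 x 9 - 5.5t = +/- target for each target:
  t = (30 x 9 - 109) / 5.5 = 29.27
  t = (30 x 9 + 109) / 5.5 = 68.91 (outside (0, 60))
  t = (30 x 9 - 251) / 5.5 = 3.45
  t = (30 x 9 + 251) / 5.5 = 94.73 (outside (0, 60))
Valid solutions in (0, 60): {3.45, 29.27} minutes.
The second occurrence is t = 29.27 minutes.
The hands form a 109-degree angle at 29.27 minutes past 9:00.

Final answer: 29.27 minutes past 9:00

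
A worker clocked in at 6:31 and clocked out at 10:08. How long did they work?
From 6:31 to 10:08:
(10 x 60 + 8) - (6 x 60 + 31) = 608 - 391 = 217 minutes
= 3 hours and 37 minutes

Final answer: 3 hours and 37 minutes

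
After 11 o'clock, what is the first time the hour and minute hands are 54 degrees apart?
At t minutes past 11:00, the hour hand is at 30 x 11 + 0.5t degrees and the minute hand is at 6t degrees.
The smaller angle between them is 54 degrees when |30H - 5.5t| = 54 or |30H - 5.5t| = 306.
With H = 11, solve 30 x 11 - 5.5t = +/- target for each target:
  t = (30 x 11 - 54) / 5.5 = 50.18
  t = (30 x 11 + 54) / 5.5 = 69.82 (outside (0, 60))
  t = (30 x 11 - 306) / 5.5 = 4.36
  t = (30 x 11 + 306) / 5.5 = 115.64 (outside (0, 60))
Valid solutions in (0, 60): {4.36, 50.18} minutes.
The first occurrence is t = 4.36 minutes.
The hands form a 54-degree angle at 4.36 minutes past 11:00.

Final answer: 4.36 minutes past 11:00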